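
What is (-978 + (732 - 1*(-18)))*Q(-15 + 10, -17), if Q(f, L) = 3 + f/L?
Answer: -12768/17 ≈ -751.06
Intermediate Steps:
(-978 + (732 - 1*(-18)))*Q(-15 + 10, -17) = (-978 + (732 - 1*(-18)))*(3 + (-15 + 10)/(-17)) = (-978 + (732 + 18))*(3 - 5*(-1/17)) = (-978 + 750)*(3 + 5/17) = -228*56/17 = -12768/17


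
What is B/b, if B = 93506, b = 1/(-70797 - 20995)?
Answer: -8583102752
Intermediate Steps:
b = -1/91792 (b = 1/(-91792) = -1/91792 ≈ -1.0894e-5)
B/b = 93506/(-1/91792) = 93506*(-91792) = -8583102752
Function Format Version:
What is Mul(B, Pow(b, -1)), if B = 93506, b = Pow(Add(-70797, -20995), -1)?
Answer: -8583102752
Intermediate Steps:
b = Rational(-1, 91792) (b = Pow(-91792, -1) = Rational(-1, 91792) ≈ -1.0894e-5)
Mul(B, Pow(b, -1)) = Mul(93506, Pow(Rational(-1, 91792), -1)) = Mul(93506, -91792) = -8583102752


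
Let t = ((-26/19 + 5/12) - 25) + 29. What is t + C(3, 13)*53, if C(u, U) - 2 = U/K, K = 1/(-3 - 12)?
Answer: -2331517/228 ≈ -10226.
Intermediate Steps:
K = -1/15 (K = 1/(-15) = -1/15 ≈ -0.066667)
t = 695/228 (t = ((-26*1/19 + 5*(1/12)) - 25) + 29 = ((-26/19 + 5/12) - 25) + 29 = (-217/228 - 25) + 29 = -5917/228 + 29 = 695/228 ≈ 3.0482)
C(u, U) = 2 - 15*U (C(u, U) = 2 + U/(-1/15) = 2 + U*(-15) = 2 - 15*U)
t + C(3, 13)*53 = 695/228 + (2 - 15*13)*53 = 695/228 + (2 - 195)*53 = 695/228 - 193*53 = 695/228 - 10229 = -2331517/228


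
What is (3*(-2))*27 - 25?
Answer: -187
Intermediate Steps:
(3*(-2))*27 - 25 = -6*27 - 25 = -162 - 25 = -187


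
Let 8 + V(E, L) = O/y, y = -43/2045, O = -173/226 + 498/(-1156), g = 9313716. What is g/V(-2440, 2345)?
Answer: 13078795006716/68658007 ≈ 1.9049e+5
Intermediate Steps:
O = -39067/32657 (O = -173*1/226 + 498*(-1/1156) = -173/226 - 249/578 = -39067/32657 ≈ -1.1963)
y = -43/2045 (y = -43*1/2045 = -43/2045 ≈ -0.021027)
V(E, L) = 68658007/1404251 (V(E, L) = -8 - 39067/(32657*(-43/2045)) = -8 - 39067/32657*(-2045/43) = -8 + 79892015/1404251 = 68658007/1404251)
g/V(-2440, 2345) = 9313716/(68658007/1404251) = 9313716*(1404251/68658007) = 13078795006716/68658007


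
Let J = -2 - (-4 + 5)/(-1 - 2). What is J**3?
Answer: -125/27 ≈ -4.6296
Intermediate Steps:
J = -5/3 (J = -2 - 1/(-3) = -2 - (-1)/3 = -2 - 1*(-1/3) = -2 + 1/3 = -5/3 ≈ -1.6667)
J**3 = (-5/3)**3 = -125/27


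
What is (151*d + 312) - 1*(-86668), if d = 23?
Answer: 90453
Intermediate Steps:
(151*d + 312) - 1*(-86668) = (151*23 + 312) - 1*(-86668) = (3473 + 312) + 86668 = 3785 + 86668 = 90453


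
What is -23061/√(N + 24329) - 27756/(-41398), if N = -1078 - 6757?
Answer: 13878/20699 - 7687*√16494/5498 ≈ -178.89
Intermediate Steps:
N = -7835
-23061/√(N + 24329) - 27756/(-41398) = -23061/√(-7835 + 24329) - 27756/(-41398) = -23061*√16494/16494 - 27756*(-1/41398) = -7687*√16494/5498 + 13878/20699 = 13878/20699 - 7687*√16494/5498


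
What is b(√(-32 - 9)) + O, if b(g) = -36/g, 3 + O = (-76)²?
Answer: 5773 + 36*I*√41/41 ≈ 5773.0 + 5.6223*I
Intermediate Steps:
O = 5773 (O = -3 + (-76)² = -3 + 5776 = 5773)
b(√(-32 - 9)) + O = -36/√(-32 - 9) + 5773 = -36*(-I*√41/41) + 5773 = -(-36)*I*√41/41 + 5773 = 36*I*√41/41 + 5773 = 5773 + 36*I*√41/41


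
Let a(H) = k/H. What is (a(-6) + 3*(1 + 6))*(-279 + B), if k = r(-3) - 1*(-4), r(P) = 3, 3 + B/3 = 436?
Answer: 20230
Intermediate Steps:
B = 1299 (B = -9 + 3*436 = -9 + 1308 = 1299)
k = 7 (k = 3 - 1*(-4) = 3 + 4 = 7)
a(H) = 7/H
(a(-6) + 3*(1 + 6))*(-279 + B) = (7/(-6) + 3*(1 + 6))*(-279 + 1299) = (7*(-⅙) + 3*7)*1020 = (-7/6 + 21)*1020 = (119/6)*1020 = 20230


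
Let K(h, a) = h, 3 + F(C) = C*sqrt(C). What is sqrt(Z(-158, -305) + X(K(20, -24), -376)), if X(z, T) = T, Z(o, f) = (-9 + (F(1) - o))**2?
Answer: sqrt(21233) ≈ 145.72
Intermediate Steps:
F(C) = -3 + C**(3/2) (F(C) = -3 + C*sqrt(C) = -3 + C**(3/2))
Z(o, f) = (-11 - o)**2 (Z(o, f) = (-9 + ((-3 + 1**(3/2)) - o))**2 = (-9 + ((-3 + 1) - o))**2 = (-9 + (-2 - o))**2 = (-11 - o)**2)
sqrt(Z(-158, -305) + X(K(20, -24), -376)) = sqrt((11 - 158)**2 - 376) = sqrt((-147)**2 - 376) = sqrt(21609 - 376) = sqrt(21233)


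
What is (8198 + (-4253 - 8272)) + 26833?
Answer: 22506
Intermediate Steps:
(8198 + (-4253 - 8272)) + 26833 = (8198 - 12525) + 26833 = -4327 + 26833 = 22506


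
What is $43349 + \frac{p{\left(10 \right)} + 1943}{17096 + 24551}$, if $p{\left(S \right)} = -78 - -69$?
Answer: $\frac{1805357737}{41647} \approx 43349.0$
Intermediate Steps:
$p{\left(S \right)} = -9$ ($p{\left(S \right)} = -78 + 69 = -9$)
$43349 + \frac{p{\left(10 \right)} + 1943}{17096 + 24551} = 43349 + \frac{-9 + 1943}{17096 + 24551} = 43349 + \frac{1934}{41647} = \frac{1805357737}{41647}$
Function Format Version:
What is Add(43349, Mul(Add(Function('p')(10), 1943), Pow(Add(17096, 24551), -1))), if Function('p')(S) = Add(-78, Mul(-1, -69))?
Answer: Rational(1805357737, 41647) ≈ 43349.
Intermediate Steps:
Function('p')(S) = -9 (Function('p')(S) = Add(-78, 69) = -9)
Add(43349, Mul(Add(Function('p')(10), 1943), Pow(Add(17096, 24551), -1))) = Add(43349, Mul(Add(-9, 1943), Pow(Add(17096, 24551), -1))) = Add(43349, Mul(1934, Pow(41647, -1))) = Add(43349, Mul(1934, Rational(1, 41647))) = Add(43349, Rational(1934, 41647)) = Rational(1805357737, 41647)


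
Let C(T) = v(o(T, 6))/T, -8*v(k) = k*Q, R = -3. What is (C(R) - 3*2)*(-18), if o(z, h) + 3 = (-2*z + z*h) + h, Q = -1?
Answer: 405/4 ≈ 101.25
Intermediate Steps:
o(z, h) = -3 + h - 2*z + h*z (o(z, h) = -3 + ((-2*z + z*h) + h) = -3 + ((-2*z + h*z) + h) = -3 + (h - 2*z + h*z) = -3 + h - 2*z + h*z)
v(k) = k/8 (v(k) = -k*(-1)/8 = -(-1)*k/8 = k/8)
C(T) = (3/8 + T/2)/T (C(T) = ((-3 + 6 - 2*T + 6*T)/8)/T = ((3 + 4*T)/8)/T = (3/8 + T/2)/T)
(C(R) - 3*2)*(-18) = ((⅛)*(3 + 4*(-3))/(-3) - 3*2)*(-18) = ((⅛)*(-⅓)*(3 - 12) - 6)*(-18) = ((⅛)*(-⅓)*(-9) - 6)*(-18) = (3/8 - 6)*(-18) = -45/8*(-18) = 405/4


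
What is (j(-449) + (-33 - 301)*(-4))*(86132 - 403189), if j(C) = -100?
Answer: -391882452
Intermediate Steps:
(j(-449) + (-33 - 301)*(-4))*(86132 - 403189) = (-100 + (-33 - 301)*(-4))*(86132 - 403189) = (-100 - 334*(-4))*(-317057) = (-100 + 1336)*(-317057) = 1236*(-317057) = -391882452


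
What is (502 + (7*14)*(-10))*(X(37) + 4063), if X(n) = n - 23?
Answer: -1948806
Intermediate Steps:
X(n) = -23 + n
(502 + (7*14)*(-10))*(X(37) + 4063) = (502 + (7*14)*(-10))*((-23 + 37) + 4063) = (502 + 98*(-10))*(14 + 4063) = (502 - 980)*4077 = -478*4077 = -1948806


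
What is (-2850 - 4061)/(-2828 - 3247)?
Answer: 6911/6075 ≈ 1.1376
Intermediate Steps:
(-2850 - 4061)/(-2828 - 3247) = -6911/(-6075) = -6911*(-1/6075) = 6911/6075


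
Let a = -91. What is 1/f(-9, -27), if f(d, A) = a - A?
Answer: -1/64 ≈ -0.015625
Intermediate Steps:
f(d, A) = -91 - A
1/f(-9, -27) = 1/(-91 - 1*(-27)) = 1/(-91 + 27) = 1/(-64) = -1/64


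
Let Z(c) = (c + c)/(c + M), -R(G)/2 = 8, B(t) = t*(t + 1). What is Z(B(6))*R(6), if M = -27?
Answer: -448/5 ≈ -89.600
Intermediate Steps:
B(t) = t*(1 + t)
R(G) = -16 (R(G) = -2*8 = -16)
Z(c) = 2*c/(-27 + c) (Z(c) = (c + c)/(c - 27) = (2*c)/(-27 + c) = 2*c/(-27 + c))
Z(B(6))*R(6) = (2*(6*(1 + 6))/(-27 + 6*(1 + 6)))*(-16) = (2*(6*7)/(-27 + 6*7))*(-16) = (2*42/(-27 + 42))*(-16) = (2*42/15)*(-16) = (2*42*(1/15))*(-16) = (28/5)*(-16) = -448/5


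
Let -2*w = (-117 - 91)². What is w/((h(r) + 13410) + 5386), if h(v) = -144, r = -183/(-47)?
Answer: -5408/4663 ≈ -1.1598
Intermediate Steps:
r = 183/47 (r = -183*(-1/47) = 183/47 ≈ 3.8936)
w = -21632 (w = -(-117 - 91)²/2 = -½*(-208)² = -½*43264 = -21632)
w/((h(r) + 13410) + 5386) = -21632/((-144 + 13410) + 5386) = -21632/(13266 + 5386) = -21632/18652 = -21632*1/18652 = -5408/4663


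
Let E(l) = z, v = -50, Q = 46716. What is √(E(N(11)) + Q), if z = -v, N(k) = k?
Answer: √46766 ≈ 216.25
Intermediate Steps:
z = 50 (z = -1*(-50) = 50)
E(l) = 50
√(E(N(11)) + Q) = √(50 + 46716) = √46766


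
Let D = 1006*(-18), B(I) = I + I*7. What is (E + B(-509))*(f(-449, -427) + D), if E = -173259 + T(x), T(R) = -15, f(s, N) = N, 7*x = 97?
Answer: 3287108110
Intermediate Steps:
x = 97/7 (x = (⅐)*97 = 97/7 ≈ 13.857)
B(I) = 8*I (B(I) = I + 7*I = 8*I)
D = -18108
E = -173274 (E = -173259 - 15 = -173274)
(E + B(-509))*(f(-449, -427) + D) = (-173274 + 8*(-509))*(-427 - 18108) = (-173274 - 4072)*(-18535) = -177346*(-18535) = 3287108110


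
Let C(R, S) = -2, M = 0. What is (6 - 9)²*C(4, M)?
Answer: -18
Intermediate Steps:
(6 - 9)²*C(4, M) = (6 - 9)²*(-2) = (-3)²*(-2) = 9*(-2) = -18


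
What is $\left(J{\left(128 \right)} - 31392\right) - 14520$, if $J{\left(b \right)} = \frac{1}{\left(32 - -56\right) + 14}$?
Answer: $- \frac{4683023}{102} \approx -45912.0$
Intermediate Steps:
$J{\left(b \right)} = \frac{1}{102}$ ($J{\left(b \right)} = \frac{1}{\left(32 + 56\right) + 14} = \frac{1}{88 + 14} = \frac{1}{102}$)
$\left(J{\left(128 \right)} - 31392\right) - 14520 = \left(\frac{1}{102} - 31392\right) - 14520 = - \frac{3201983}{102} - 14520 = - \frac{4683023}{102}$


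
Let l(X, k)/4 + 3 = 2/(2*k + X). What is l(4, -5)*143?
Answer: -5720/3 ≈ -1906.7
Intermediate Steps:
l(X, k) = -12 + 8/(X + 2*k) (l(X, k) = -12 + 4*(2/(2*k + X)) = -12 + 4*(2/(X + 2*k)) = -12 + 8/(X + 2*k))
l(4, -5)*143 = (4*(2 - 6*(-5) - 3*4)/(4 + 2*(-5)))*143 = (4*(2 + 30 - 12)/(4 - 10))*143 = (4*20/(-6))*143 = (4*(-1/6)*20)*143 = -40/3*143 = -5720/3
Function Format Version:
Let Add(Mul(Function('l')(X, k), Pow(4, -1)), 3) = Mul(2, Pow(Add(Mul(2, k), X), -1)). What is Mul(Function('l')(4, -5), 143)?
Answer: Rational(-5720, 3) ≈ -1906.7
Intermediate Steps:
Function('l')(X, k) = Add(-12, Mul(8, Pow(Add(X, Mul(2, k)), -1))) (Function('l')(X, k) = Add(-12, Mul(4, Mul(2, Pow(Add(Mul(2, k), X), -1)))) = Add(-12, Mul(4, Mul(2, Pow(Add(X, Mul(2, k)), -1)))) = Add(-12, Mul(8, Pow(Add(X, Mul(2, k)), -1))))
Mul(Function('l')(4, -5), 143) = Mul(Mul(4, Pow(Add(4, Mul(2, -5)), -1), Add(2, Mul(-6, -5), Mul(-3, 4))), 143) = Mul(Mul(4, Pow(Add(4, -10), -1), Add(2, 30, -12)), 143) = Mul(Mul(4, Pow(-6, -1), 20), 143) = Mul(Mul(4, Rational(-1, 6), 20), 143) = Mul(Rational(-40, 3), 143) = Rational(-5720, 3)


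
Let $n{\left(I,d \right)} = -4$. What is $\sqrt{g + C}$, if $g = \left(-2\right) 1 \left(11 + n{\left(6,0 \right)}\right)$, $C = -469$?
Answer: $i \sqrt{483} \approx 21.977 i$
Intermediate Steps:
$g = -14$ ($g = \left(-2\right) 1 \left(11 - 4\right) = \left(-2\right) 7 = -14$)
$\sqrt{g + C} = \sqrt{-14 - 469} = \sqrt{-483} = i \sqrt{483}$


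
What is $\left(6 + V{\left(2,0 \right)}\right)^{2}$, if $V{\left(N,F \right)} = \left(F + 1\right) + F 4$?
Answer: $49$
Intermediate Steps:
$V{\left(N,F \right)} = 1 + 5 F$ ($V{\left(N,F \right)} = \left(1 + F\right) + 4 F = 1 + 5 F$)
$\left(6 + V{\left(2,0 \right)}\right)^{2} = \left(6 + \left(1 + 5 \cdot 0\right)\right)^{2} = \left(6 + \left(1 + 0\right)\right)^{2} = \left(6 + 1\right)^{2} = 7^{2} = 49$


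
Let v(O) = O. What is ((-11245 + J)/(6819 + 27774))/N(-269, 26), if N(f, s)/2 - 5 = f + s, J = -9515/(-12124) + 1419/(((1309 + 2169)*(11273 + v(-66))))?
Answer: 379547372087381/555817250065507248 ≈ 0.00068286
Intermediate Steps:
J = 26492311439/33754901236 (J = -9515/(-12124) + 1419/(((1309 + 2169)*(11273 - 66))) = -9515*(-1/12124) + 1419/((3478*11207)) = 9515/12124 + 1419/38977946 = 26492311439/33754901236 ≈ 0.78484)
N(f, s) = 10 + 2*f + 2*s (N(f, s) = 10 + 2*(f + s) = 10 + (2*f + 2*s) = 10 + 2*f + 2*s)
((-11245 + J)/(6819 + 27774))/N(-269, 26) = ((-11245 + 26492311439/33754901236)/(6819 + 27774))/(10 + 2*(-269) + 2*26) = (-379547372087381/33754901236/34593)/(10 - 538 + 52) = -379547372087381/33754901236*1/34593/(-476) = -379547372087381/1167683298456948*(-1/476) = 379547372087381/555817250065507248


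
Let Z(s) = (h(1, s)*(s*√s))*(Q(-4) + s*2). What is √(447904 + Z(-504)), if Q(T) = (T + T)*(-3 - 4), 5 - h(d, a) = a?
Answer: 4*√(27994 + 91583352*I*√14) ≈ 52360.0 + 52356.0*I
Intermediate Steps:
h(d, a) = 5 - a
Q(T) = -14*T (Q(T) = (2*T)*(-7) = -14*T)
Z(s) = s^(3/2)*(5 - s)*(56 + 2*s) (Z(s) = ((5 - s)*(s*√s))*(-14*(-4) + s*2) = ((5 - s)*s^(3/2))*(56 + 2*s) = (s^(3/2)*(5 - s))*(56 + 2*s) = s^(3/2)*(5 - s)*(56 + 2*s))
√(447904 + Z(-504)) = √(447904 - 2*(-504)^(3/2)*(-5 - 504)*(28 - 504)) = √(447904 - 2*(-3024*I*√14)*(-509)*(-476)) = √(447904 + 1465333632*I*√14)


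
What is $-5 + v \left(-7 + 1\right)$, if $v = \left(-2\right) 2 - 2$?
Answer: $31$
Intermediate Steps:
$v = -6$ ($v = -4 - 2 = -6$)
$-5 + v \left(-7 + 1\right) = -5 - 6 \left(-7 + 1\right) = -5 - -36 = -5 + 36 = 31$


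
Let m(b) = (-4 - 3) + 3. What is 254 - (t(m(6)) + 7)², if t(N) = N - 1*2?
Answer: 253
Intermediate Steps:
m(b) = -4 (m(b) = -7 + 3 = -4)
t(N) = -2 + N (t(N) = N - 2 = -2 + N)
254 - (t(m(6)) + 7)² = 254 - ((-2 - 4) + 7)² = 254 - (-6 + 7)² = 254 - 1*1² = 254 - 1*1 = 254 - 1 = 253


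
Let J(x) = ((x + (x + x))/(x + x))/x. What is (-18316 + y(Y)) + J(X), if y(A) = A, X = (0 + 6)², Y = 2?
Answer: -439535/24 ≈ -18314.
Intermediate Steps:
X = 36 (X = 6² = 36)
J(x) = 3/(2*x) (J(x) = ((x + 2*x)/((2*x)))/x = ((3*x)*(1/(2*x)))/x = 3/(2*x))
(-18316 + y(Y)) + J(X) = (-18316 + 2) + (3/2)/36 = -18314 + (3/2)*(1/36) = -18314 + 1/24 = -439535/24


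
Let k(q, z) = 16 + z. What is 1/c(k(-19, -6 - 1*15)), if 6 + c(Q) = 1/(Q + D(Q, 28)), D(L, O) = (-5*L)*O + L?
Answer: -690/4139 ≈ -0.16671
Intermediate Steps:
D(L, O) = L - 5*L*O (D(L, O) = -5*L*O + L = L - 5*L*O)
c(Q) = -6 - 1/(138*Q) (c(Q) = -6 + 1/(Q + Q*(1 - 5*28)) = -6 + 1/(Q + Q*(1 - 140)) = -6 + 1/(Q + Q*(-139)) = -6 + 1/(Q - 139*Q) = -6 + 1/(-138*Q) = -6 - 1/(138*Q))
1/c(k(-19, -6 - 1*15)) = 1/(-6 - 1/(138*(16 + (-6 - 1*15)))) = 1/(-6 - 1/(138*(16 + (-6 - 15)))) = 1/(-6 - 1/(138*(16 - 21))) = 1/(-6 - 1/138/(-5)) = 1/(-6 - 1/138*(-⅕)) = 1/(-6 + 1/690) = 1/(-4139/690) = -690/4139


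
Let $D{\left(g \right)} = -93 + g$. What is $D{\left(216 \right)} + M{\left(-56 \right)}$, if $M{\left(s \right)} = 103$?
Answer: $226$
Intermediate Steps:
$D{\left(216 \right)} + M{\left(-56 \right)} = \left(-93 + 216\right) + 103 = 123 + 103 = 226$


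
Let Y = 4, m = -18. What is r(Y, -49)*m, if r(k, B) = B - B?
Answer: 0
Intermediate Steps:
r(k, B) = 0
r(Y, -49)*m = 0*(-18) = 0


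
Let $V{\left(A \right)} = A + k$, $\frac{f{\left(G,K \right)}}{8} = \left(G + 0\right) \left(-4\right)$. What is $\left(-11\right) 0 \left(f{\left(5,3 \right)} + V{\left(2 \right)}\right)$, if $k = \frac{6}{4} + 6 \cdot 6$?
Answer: $0$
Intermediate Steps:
$k = \frac{75}{2}$ ($k = 6 \cdot \frac{1}{4} + 36 = \frac{3}{2} + 36 = \frac{75}{2} \approx 37.5$)
$f{\left(G,K \right)} = - 32 G$ ($f{\left(G,K \right)} = 8 \left(G + 0\right) \left(-4\right) = 8 G \left(-4\right) = 8 \left(- 4 G\right) = - 32 G$)
$V{\left(A \right)} = \frac{75}{2} + A$ ($V{\left(A \right)} = A + \frac{75}{2} = \frac{75}{2} + A$)
$\left(-11\right) 0 \left(f{\left(5,3 \right)} + V{\left(2 \right)}\right) = \left(-11\right) 0 \left(\left(-32\right) 5 + \left(\frac{75}{2} + 2\right)\right) = 0 \left(-160 + \frac{79}{2}\right) = 0 \left(- \frac{241}{2}\right) = 0$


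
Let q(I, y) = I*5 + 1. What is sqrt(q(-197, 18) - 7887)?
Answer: I*sqrt(8871) ≈ 94.186*I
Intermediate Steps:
q(I, y) = 1 + 5*I (q(I, y) = 5*I + 1 = 1 + 5*I)
sqrt(q(-197, 18) - 7887) = sqrt((1 + 5*(-197)) - 7887) = sqrt((1 - 985) - 7887) = sqrt(-984 - 7887) = sqrt(-8871) = I*sqrt(8871)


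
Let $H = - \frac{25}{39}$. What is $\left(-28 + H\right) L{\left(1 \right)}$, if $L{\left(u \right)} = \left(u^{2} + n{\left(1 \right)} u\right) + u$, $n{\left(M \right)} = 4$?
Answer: $- \frac{2234}{13} \approx -171.85$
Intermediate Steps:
$H = - \frac{25}{39}$ ($H = \left(-25\right) \frac{1}{39} = - \frac{25}{39} \approx -0.64103$)
$L{\left(u \right)} = u^{2} + 5 u$ ($L{\left(u \right)} = \left(u^{2} + 4 u\right) + u = u^{2} + 5 u$)
$\left(-28 + H\right) L{\left(1 \right)} = \left(-28 - \frac{25}{39}\right) 1 \left(5 + 1\right) = - \frac{1117 \cdot 1 \cdot 6}{39} = \left(- \frac{1117}{39}\right) 6 = - \frac{2234}{13}$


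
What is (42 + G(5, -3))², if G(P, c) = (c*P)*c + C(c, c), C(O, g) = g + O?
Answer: 6561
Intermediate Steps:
C(O, g) = O + g
G(P, c) = 2*c + P*c² (G(P, c) = (c*P)*c + (c + c) = (P*c)*c + 2*c = P*c² + 2*c = 2*c + P*c²)
(42 + G(5, -3))² = (42 - 3*(2 + 5*(-3)))² = (42 - 3*(2 - 15))² = (42 - 3*(-13))² = (42 + 39)² = 81² = 6561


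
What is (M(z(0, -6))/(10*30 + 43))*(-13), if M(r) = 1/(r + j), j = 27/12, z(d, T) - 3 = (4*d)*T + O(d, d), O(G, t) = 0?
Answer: -52/7203 ≈ -0.0072192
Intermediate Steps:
z(d, T) = 3 + 4*T*d (z(d, T) = 3 + ((4*d)*T + 0) = 3 + (4*T*d + 0) = 3 + 4*T*d)
j = 9/4 (j = 27*(1/12) = 9/4 ≈ 2.2500)
M(r) = 1/(9/4 + r) (M(r) = 1/(r + 9/4) = 1/(9/4 + r))
(M(z(0, -6))/(10*30 + 43))*(-13) = ((4/(9 + 4*(3 + 4*(-6)*0)))/(10*30 + 43))*(-13) = ((4/(9 + 4*(3 + 0)))/(300 + 43))*(-13) = ((4/(9 + 4*3))/343)*(-13) = ((4/(9 + 12))*(1/343))*(-13) = ((4/21)*(1/343))*(-13) = (4/7203)*(-13) = -52/7203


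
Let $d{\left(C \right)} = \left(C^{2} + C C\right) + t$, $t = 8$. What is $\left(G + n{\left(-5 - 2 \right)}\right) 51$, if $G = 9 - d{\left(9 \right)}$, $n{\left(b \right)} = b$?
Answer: $-8568$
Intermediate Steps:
$d{\left(C \right)} = 8 + 2 C^{2}$ ($d{\left(C \right)} = \left(C^{2} + C C\right) + 8 = \left(C^{2} + C^{2}\right) + 8 = 2 C^{2} + 8 = 8 + 2 C^{2}$)
$G = -161$ ($G = 9 - \left(8 + 2 \cdot 9^{2}\right) = 9 - \left(8 + 2 \cdot 81\right) = 9 - \left(8 + 162\right) = 9 - 170 = -161$)
$\left(G + n{\left(-5 - 2 \right)}\right) 51 = \left(-161 - 7\right) 51 = \left(-168\right) 51 = -8568$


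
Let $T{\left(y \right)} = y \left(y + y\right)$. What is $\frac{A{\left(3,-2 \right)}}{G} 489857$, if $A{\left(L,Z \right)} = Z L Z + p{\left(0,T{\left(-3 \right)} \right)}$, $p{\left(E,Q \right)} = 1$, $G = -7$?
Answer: $- \frac{6368141}{7} \approx -9.0973 \cdot 10^{5}$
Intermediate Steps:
$T{\left(y \right)} = 2 y^{2}$ ($T{\left(y \right)} = y 2 y = 2 y^{2}$)
$A{\left(L,Z \right)} = 1 + L Z^{2}$ ($A{\left(L,Z \right)} = Z L Z + 1 = L Z Z + 1 = L Z^{2} + 1 = 1 + L Z^{2}$)
$\frac{A{\left(3,-2 \right)}}{G} 489857 = \frac{1 + 3 \left(-2\right)^{2}}{-7} \cdot 489857 = \left(1 + 3 \cdot 4\right) \left(- \frac{1}{7}\right) 489857 = \left(1 + 12\right) \left(- \frac{1}{7}\right) 489857 = 13 \left(- \frac{1}{7}\right) 489857 = \left(- \frac{13}{7}\right) 489857 = - \frac{6368141}{7}$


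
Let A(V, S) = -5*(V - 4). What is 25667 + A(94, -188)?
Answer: 25217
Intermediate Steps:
A(V, S) = 20 - 5*V (A(V, S) = -5*(-4 + V) = 20 - 5*V)
25667 + A(94, -188) = 25667 + (20 - 5*94) = 25667 + (20 - 470) = 25667 - 450 = 25217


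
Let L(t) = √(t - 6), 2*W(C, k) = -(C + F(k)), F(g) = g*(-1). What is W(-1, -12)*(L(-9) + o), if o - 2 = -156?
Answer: 847 - 11*I*√15/2 ≈ 847.0 - 21.301*I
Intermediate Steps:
o = -154 (o = 2 - 156 = -154)
F(g) = -g
W(C, k) = k/2 - C/2 (W(C, k) = (-(C - k))/2 = (k - C)/2 = k/2 - C/2)
L(t) = √(-6 + t)
W(-1, -12)*(L(-9) + o) = ((½)*(-12) - ½*(-1))*(√(-6 - 9) - 154) = (-6 + ½)*(√(-15) - 154) = -11*(I*√15 - 154)/2 = -11*(-154 + I*√15)/2 = 847 - 11*I*√15/2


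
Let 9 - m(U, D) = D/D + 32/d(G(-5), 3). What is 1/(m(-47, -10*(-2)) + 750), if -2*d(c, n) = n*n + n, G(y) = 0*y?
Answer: 3/2290 ≈ 0.0013100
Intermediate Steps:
G(y) = 0
d(c, n) = -n/2 - n²/2 (d(c, n) = -(n*n + n)/2 = -(n² + n)/2 = -(n + n²)/2 = -n/2 - n²/2)
m(U, D) = 40/3 (m(U, D) = 9 - (D/D + 32/((-½*3*(1 + 3)))) = 9 - (1 + 32/((-½*3*4))) = 9 - (1 + 32/(-6)) = 9 - (1 + 32*(-⅙)) = 9 - (1 - 16/3) = 9 - 1*(-13/3) = 9 + 13/3 = 40/3)
1/(m(-47, -10*(-2)) + 750) = 1/(40/3 + 750) = 1/(2290/3) = 3/2290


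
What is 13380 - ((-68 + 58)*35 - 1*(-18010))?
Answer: -4280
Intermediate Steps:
13380 - ((-68 + 58)*35 - 1*(-18010)) = 13380 - (-10*35 + 18010) = 13380 - (-350 + 18010) = 13380 - 1*17660 = 13380 - 17660 = -4280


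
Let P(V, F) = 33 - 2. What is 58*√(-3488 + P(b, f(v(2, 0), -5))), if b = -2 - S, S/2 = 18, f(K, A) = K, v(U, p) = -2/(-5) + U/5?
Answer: 58*I*√3457 ≈ 3410.2*I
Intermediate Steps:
v(U, p) = ⅖ + U/5 (v(U, p) = -2*(-⅕) + U*(⅕) = ⅖ + U/5)
S = 36 (S = 2*18 = 36)
b = -38 (b = -2 - 1*36 = -2 - 36 = -38)
P(V, F) = 31
58*√(-3488 + P(b, f(v(2, 0), -5))) = 58*√(-3488 + 31) = 58*√(-3457) = 58*(I*√3457) = 58*I*√3457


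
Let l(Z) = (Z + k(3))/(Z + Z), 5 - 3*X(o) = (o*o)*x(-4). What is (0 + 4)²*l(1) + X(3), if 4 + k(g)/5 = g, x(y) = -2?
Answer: -73/3 ≈ -24.333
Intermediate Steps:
k(g) = -20 + 5*g
X(o) = 5/3 + 2*o²/3 (X(o) = 5/3 - o*o*(-2)/3 = 5/3 - o²*(-2)/3 = 5/3 - (-2)*o²/3 = 5/3 + 2*o²/3)
l(Z) = (-5 + Z)/(2*Z) (l(Z) = (Z + (-20 + 5*3))/(Z + Z) = (Z + (-20 + 15))/((2*Z)) = (Z - 5)*(1/(2*Z)) = (-5 + Z)*(1/(2*Z)) = (-5 + Z)/(2*Z))
(0 + 4)²*l(1) + X(3) = (0 + 4)²*((½)*(-5 + 1)/1) + (5/3 + (⅔)*3²) = 4²*((½)*1*(-4)) + (5/3 + (⅔)*9) = 16*(-2) + (5/3 + 6) = -32 + 23/3 = -73/3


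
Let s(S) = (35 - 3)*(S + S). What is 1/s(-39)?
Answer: -1/2496 ≈ -0.00040064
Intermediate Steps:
s(S) = 64*S (s(S) = 32*(2*S) = 64*S)
1/s(-39) = 1/(64*(-39)) = 1/(-2496) = -1/2496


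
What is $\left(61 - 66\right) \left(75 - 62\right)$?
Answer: $-65$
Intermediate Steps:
$\left(61 - 66\right) \left(75 - 62\right) = \left(-5\right) 13 = -65$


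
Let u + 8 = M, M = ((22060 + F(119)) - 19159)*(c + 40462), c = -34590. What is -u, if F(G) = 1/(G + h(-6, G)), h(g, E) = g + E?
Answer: -494005990/29 ≈ -1.7035e+7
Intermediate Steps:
h(g, E) = E + g
F(G) = 1/(-6 + 2*G) (F(G) = 1/(G + (G - 6)) = 1/(G + (-6 + G)) = 1/(-6 + 2*G))
M = 494006222/29 (M = ((22060 + 1/(2*(-3 + 119))) - 19159)*(-34590 + 40462) = ((22060 + (½)/116) - 19159)*5872 = ((22060 + (½)*(1/116)) - 19159)*5872 = ((22060 + 1/232) - 19159)*5872 = (5117921/232 - 19159)*5872 = (673033/232)*5872 = 494006222/29 ≈ 1.7035e+7)
u = 494005990/29 (u = -8 + 494006222/29 = 494005990/29 ≈ 1.7035e+7)
-u = -1*494005990/29 = -494005990/29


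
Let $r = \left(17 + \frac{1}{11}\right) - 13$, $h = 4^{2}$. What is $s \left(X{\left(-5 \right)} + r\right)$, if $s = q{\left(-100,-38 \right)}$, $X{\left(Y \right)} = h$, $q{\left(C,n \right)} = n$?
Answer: $- \frac{8398}{11} \approx -763.45$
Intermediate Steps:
$h = 16$
$X{\left(Y \right)} = 16$
$r = \frac{45}{11}$ ($r = \left(17 + \frac{1}{11}\right) - 13 = \frac{188}{11} - 13 = \frac{45}{11} \approx 4.0909$)
$s = -38$
$s \left(X{\left(-5 \right)} + r\right) = - 38 \left(16 + \frac{45}{11}\right) = \left(-38\right) \frac{221}{11} = - \frac{8398}{11}$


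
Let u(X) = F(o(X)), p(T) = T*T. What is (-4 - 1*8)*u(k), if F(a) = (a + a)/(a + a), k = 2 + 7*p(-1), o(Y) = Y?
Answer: -12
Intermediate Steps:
p(T) = T²
k = 9 (k = 2 + 7*(-1)² = 2 + 7*1 = 2 + 7 = 9)
F(a) = 1 (F(a) = (2*a)/((2*a)) = (2*a)*(1/(2*a)) = 1)
u(X) = 1
(-4 - 1*8)*u(k) = (-4 - 1*8)*1 = (-4 - 8)*1 = -12*1 = -12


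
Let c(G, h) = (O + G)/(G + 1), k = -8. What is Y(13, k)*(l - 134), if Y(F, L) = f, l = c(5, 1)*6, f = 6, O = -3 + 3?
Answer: -774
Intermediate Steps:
O = 0
c(G, h) = G/(1 + G) (c(G, h) = (0 + G)/(G + 1) = G/(1 + G))
l = 5 (l = (5/(1 + 5))*6 = (5/6)*6 = (5*(⅙))*6 = (⅚)*6 = 5)
Y(F, L) = 6
Y(13, k)*(l - 134) = 6*(5 - 134) = 6*(-129) = -774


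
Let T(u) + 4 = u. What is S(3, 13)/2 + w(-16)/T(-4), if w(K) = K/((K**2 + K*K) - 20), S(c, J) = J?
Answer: 800/123 ≈ 6.5041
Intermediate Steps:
T(u) = -4 + u
w(K) = K/(-20 + 2*K**2) (w(K) = K/((K**2 + K**2) - 20) = K/(2*K**2 - 20) = K/(-20 + 2*K**2))
S(3, 13)/2 + w(-16)/T(-4) = 13/2 + ((1/2)*(-16)/(-10 + (-16)**2))/(-4 - 4) = 13*(1/2) + ((1/2)*(-16)/(-10 + 256))/(-8) = 13/2 + ((1/2)*(-16)/246)*(-1/8) = 13/2 + ((1/2)*(-16)*(1/246))*(-1/8) = 13/2 - 4/123*(-1/8) = 13/2 + 1/246 = 800/123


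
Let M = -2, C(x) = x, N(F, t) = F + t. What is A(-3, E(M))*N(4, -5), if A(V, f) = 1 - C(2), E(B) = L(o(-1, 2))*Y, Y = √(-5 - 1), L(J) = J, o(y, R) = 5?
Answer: 1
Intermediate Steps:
Y = I*√6 (Y = √(-6) = I*√6 ≈ 2.4495*I)
E(B) = 5*I*√6 (E(B) = 5*(I*√6) = 5*I*√6)
A(V, f) = -1 (A(V, f) = 1 - 1*2 = 1 - 2 = -1)
A(-3, E(M))*N(4, -5) = -(4 - 5) = -1*(-1) = 1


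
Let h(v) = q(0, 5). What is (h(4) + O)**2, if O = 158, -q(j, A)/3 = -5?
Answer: 29929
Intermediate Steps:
q(j, A) = 15 (q(j, A) = -3*(-5) = 15)
h(v) = 15
(h(4) + O)**2 = (15 + 158)**2 = 173**2 = 29929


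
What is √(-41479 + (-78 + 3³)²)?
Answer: I*√38878 ≈ 197.18*I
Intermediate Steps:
√(-41479 + (-78 + 3³)²) = √(-41479 + (-78 + 27)²) = √(-41479 + (-51)²) = √(-41479 + 2601) = √(-38878) = I*√38878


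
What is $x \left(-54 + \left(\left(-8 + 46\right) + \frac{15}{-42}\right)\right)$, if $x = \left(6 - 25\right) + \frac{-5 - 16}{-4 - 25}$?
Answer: $\frac{60685}{203} \approx 298.94$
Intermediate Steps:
$x = - \frac{530}{29}$ ($x = -19 - \frac{21}{-29} = -19 - - \frac{21}{29} = -19 + \frac{21}{29} = - \frac{530}{29} \approx -18.276$)
$x \left(-54 + \left(\left(-8 + 46\right) + \frac{15}{-42}\right)\right) = - \frac{530 \left(-54 + \left(\left(-8 + 46\right) + \frac{15}{-42}\right)\right)}{29} = - \frac{530 \left(-54 + \left(38 + 15 \left(- \frac{1}{42}\right)\right)\right)}{29} = - \frac{530 \left(-54 + \left(38 - \frac{5}{14}\right)\right)}{29} = - \frac{530 \left(-54 + \frac{527}{14}\right)}{29} = \left(- \frac{530}{29}\right) \left(- \frac{229}{14}\right) = \frac{60685}{203}$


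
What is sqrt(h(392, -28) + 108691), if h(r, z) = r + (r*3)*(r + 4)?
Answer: sqrt(574779) ≈ 758.14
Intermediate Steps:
h(r, z) = r + 3*r*(4 + r) (h(r, z) = r + (3*r)*(4 + r) = r + 3*r*(4 + r))
sqrt(h(392, -28) + 108691) = sqrt(392*(13 + 3*392) + 108691) = sqrt(392*(13 + 1176) + 108691) = sqrt(392*1189 + 108691) = sqrt(466088 + 108691) = sqrt(574779)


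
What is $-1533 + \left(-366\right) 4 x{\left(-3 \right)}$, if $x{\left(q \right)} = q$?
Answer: $2859$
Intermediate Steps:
$-1533 + \left(-366\right) 4 x{\left(-3 \right)} = -1533 + \left(-366\right) 4 \left(-3\right) = -1533 - -4392 = -1533 + 4392 = 2859$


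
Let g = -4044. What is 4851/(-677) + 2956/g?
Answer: -5404664/684447 ≈ -7.8964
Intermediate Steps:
4851/(-677) + 2956/g = 4851/(-677) + 2956/(-4044) = 4851*(-1/677) + 2956*(-1/4044) = -4851/677 - 739/1011 = -5404664/684447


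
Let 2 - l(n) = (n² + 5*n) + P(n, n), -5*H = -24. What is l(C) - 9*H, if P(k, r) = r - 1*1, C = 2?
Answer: -281/5 ≈ -56.200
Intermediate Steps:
H = 24/5 (H = -⅕*(-24) = 24/5 ≈ 4.8000)
P(k, r) = -1 + r (P(k, r) = r - 1 = -1 + r)
l(n) = 3 - n² - 6*n (l(n) = 2 - ((n² + 5*n) + (-1 + n)) = 2 - (-1 + n² + 6*n) = 2 + (1 - n² - 6*n) = 3 - n² - 6*n)
l(C) - 9*H = (3 - 1*2² - 6*2) - 9*24/5 = (3 - 1*4 - 12) - 216/5 = (3 - 4 - 12) - 216/5 = -13 - 216/5 = -281/5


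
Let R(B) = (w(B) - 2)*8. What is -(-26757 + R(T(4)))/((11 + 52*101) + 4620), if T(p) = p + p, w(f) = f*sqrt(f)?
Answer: 26773/9883 - 128*sqrt(2)/9883 ≈ 2.6907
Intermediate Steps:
w(f) = f**(3/2)
T(p) = 2*p
R(B) = -16 + 8*B**(3/2) (R(B) = (B**(3/2) - 2)*8 = (-2 + B**(3/2))*8 = -16 + 8*B**(3/2))
-(-26757 + R(T(4)))/((11 + 52*101) + 4620) = -(-26757 + (-16 + 8*(2*4)**(3/2)))/((11 + 52*101) + 4620) = -(-26757 + (-16 + 8*8**(3/2)))/((11 + 5252) + 4620) = -(-26757 + (-16 + 8*(16*sqrt(2))))/(5263 + 4620) = -(-26757 + (-16 + 128*sqrt(2)))/9883 = -(-26773 + 128*sqrt(2))/9883 = -(-26773/9883 + 128*sqrt(2)/9883) = 26773/9883 - 128*sqrt(2)/9883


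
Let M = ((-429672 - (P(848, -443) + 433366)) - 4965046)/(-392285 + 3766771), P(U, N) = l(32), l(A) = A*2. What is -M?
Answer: 2914074/1687243 ≈ 1.7271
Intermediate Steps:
l(A) = 2*A
P(U, N) = 64 (P(U, N) = 2*32 = 64)
M = -2914074/1687243 (M = ((-429672 - (64 + 433366)) - 4965046)/(-392285 + 3766771) = ((-429672 - 1*433430) - 4965046)/3374486 = ((-429672 - 433430) - 4965046)*(1/3374486) = (-863102 - 4965046)*(1/3374486) = -5828148*1/3374486 = -2914074/1687243 ≈ -1.7271)
-M = -1*(-2914074/1687243) = 2914074/1687243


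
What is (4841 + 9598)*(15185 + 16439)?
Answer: 456618936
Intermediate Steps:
(4841 + 9598)*(15185 + 16439) = 14439*31624 = 456618936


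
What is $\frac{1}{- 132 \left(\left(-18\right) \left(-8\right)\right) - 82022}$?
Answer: $- \frac{1}{101030} \approx -9.8981 \cdot 10^{-6}$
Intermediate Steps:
$\frac{1}{- 132 \left(\left(-18\right) \left(-8\right)\right) - 82022} = \frac{1}{\left(-132\right) 144 - 82022} = \frac{1}{-19008 - 82022} = \frac{1}{-101030} = - \frac{1}{101030}$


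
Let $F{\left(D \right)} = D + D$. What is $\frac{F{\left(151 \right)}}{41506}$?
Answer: $\frac{151}{20753} \approx 0.0072761$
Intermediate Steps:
$F{\left(D \right)} = 2 D$
$\frac{F{\left(151 \right)}}{41506} = \frac{2 \cdot 151}{41506} = 302 \cdot \frac{1}{41506} = \frac{151}{20753}$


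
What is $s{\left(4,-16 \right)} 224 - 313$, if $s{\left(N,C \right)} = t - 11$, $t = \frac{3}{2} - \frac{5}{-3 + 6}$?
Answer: $- \frac{8443}{3} \approx -2814.3$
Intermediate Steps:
$t = - \frac{1}{6}$ ($t = 3 \cdot \frac{1}{2} - \frac{5}{3} = \frac{3}{2} - \frac{5}{3} = - \frac{1}{6} \approx -0.16667$)
$s{\left(N,C \right)} = - \frac{67}{6}$ ($s{\left(N,C \right)} = - \frac{1}{6} - 11 = - \frac{67}{6}$)
$s{\left(4,-16 \right)} 224 - 313 = \left(- \frac{67}{6}\right) 224 - 313 = - \frac{7504}{3} - 313 = - \frac{8443}{3}$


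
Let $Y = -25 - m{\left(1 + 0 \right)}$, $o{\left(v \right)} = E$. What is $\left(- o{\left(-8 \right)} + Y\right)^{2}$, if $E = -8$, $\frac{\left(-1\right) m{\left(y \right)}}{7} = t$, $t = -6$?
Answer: $3481$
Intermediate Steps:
$m{\left(y \right)} = 42$ ($m{\left(y \right)} = \left(-7\right) \left(-6\right) = 42$)
$o{\left(v \right)} = -8$
$Y = -67$ ($Y = -25 - 42 = -67$)
$\left(- o{\left(-8 \right)} + Y\right)^{2} = \left(\left(-1\right) \left(-8\right) - 67\right)^{2} = \left(8 - 67\right)^{2} = \left(-59\right)^{2} = 3481$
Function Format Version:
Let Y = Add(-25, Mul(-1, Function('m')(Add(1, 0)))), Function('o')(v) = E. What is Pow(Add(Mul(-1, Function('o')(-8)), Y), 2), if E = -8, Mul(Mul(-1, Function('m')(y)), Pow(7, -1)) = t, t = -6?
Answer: 3481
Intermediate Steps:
Function('m')(y) = 42 (Function('m')(y) = Mul(-7, -6) = 42)
Function('o')(v) = -8
Y = -67 (Y = Add(-25, Mul(-1, 42)) = Add(-25, -42) = -67)
Pow(Add(Mul(-1, Function('o')(-8)), Y), 2) = Pow(Add(Mul(-1, -8), -67), 2) = Pow(Add(8, -67), 2) = Pow(-59, 2) = 3481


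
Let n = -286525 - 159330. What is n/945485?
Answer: -89171/189097 ≈ -0.47156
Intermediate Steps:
n = -445855
n/945485 = -445855/945485 = -445855*1/945485 = -89171/189097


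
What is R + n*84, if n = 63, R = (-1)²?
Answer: 5293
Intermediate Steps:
R = 1
R + n*84 = 1 + 63*84 = 1 + 5292 = 5293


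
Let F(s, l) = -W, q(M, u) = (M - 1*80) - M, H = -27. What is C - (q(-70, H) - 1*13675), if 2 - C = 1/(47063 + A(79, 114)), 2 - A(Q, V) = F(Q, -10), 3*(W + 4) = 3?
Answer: 647431933/47062 ≈ 13757.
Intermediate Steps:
W = -3 (W = -4 + (⅓)*3 = -4 + 1 = -3)
q(M, u) = -80 (q(M, u) = (M - 80) - M = (-80 + M) - M = -80)
F(s, l) = 3 (F(s, l) = -1*(-3) = 3)
A(Q, V) = -1 (A(Q, V) = 2 - 1*3 = 2 - 3 = -1)
C = 94123/47062 (C = 2 - 1/(47063 - 1) = 2 - 1/47062 = 94123/47062 ≈ 2.0000)
C - (q(-70, H) - 1*13675) = 94123/47062 - (-80 - 1*13675) = 94123/47062 - (-80 - 13675) = 94123/47062 - 1*(-13755) = 94123/47062 + 13755 = 647431933/47062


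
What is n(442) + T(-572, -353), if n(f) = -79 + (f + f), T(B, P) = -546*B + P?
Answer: 312764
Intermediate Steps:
T(B, P) = P - 546*B
n(f) = -79 + 2*f
n(442) + T(-572, -353) = (-79 + 2*442) + (-353 - 546*(-572)) = (-79 + 884) + (-353 + 312312) = 805 + 311959 = 312764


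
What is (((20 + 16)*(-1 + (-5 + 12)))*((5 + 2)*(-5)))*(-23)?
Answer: 173880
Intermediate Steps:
(((20 + 16)*(-1 + (-5 + 12)))*((5 + 2)*(-5)))*(-23) = ((36*(-1 + 7))*(7*(-5)))*(-23) = ((36*6)*(-35))*(-23) = (216*(-35))*(-23) = -7560*(-23) = 173880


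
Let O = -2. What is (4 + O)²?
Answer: 4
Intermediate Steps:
(4 + O)² = (4 - 2)² = 2² = 4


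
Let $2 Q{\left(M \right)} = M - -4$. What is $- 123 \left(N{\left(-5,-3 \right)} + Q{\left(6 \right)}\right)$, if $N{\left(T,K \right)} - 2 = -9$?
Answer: $246$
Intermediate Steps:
$N{\left(T,K \right)} = -7$ ($N{\left(T,K \right)} = 2 - 9 = -7$)
$Q{\left(M \right)} = 2 + \frac{M}{2}$ ($Q{\left(M \right)} = \frac{M - -4}{2} = \frac{M + 4}{2} = \frac{4 + M}{2} = 2 + \frac{M}{2}$)
$- 123 \left(N{\left(-5,-3 \right)} + Q{\left(6 \right)}\right) = - 123 \left(-7 + \left(2 + \frac{1}{2} \cdot 6\right)\right) = - 123 \left(-7 + \left(2 + 3\right)\right) = - 123 \left(-7 + 5\right) = \left(-123\right) \left(-2\right) = 246$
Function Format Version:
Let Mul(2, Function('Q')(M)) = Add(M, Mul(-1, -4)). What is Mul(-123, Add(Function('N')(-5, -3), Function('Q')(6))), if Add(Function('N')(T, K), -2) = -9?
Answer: 246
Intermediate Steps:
Function('N')(T, K) = -7 (Function('N')(T, K) = Add(2, -9) = -7)
Function('Q')(M) = Add(2, Mul(Rational(1, 2), M)) (Function('Q')(M) = Mul(Rational(1, 2), Add(M, Mul(-1, -4))) = Mul(Rational(1, 2), Add(M, 4)) = Mul(Rational(1, 2), Add(4, M)) = Add(2, Mul(Rational(1, 2), M)))
Mul(-123, Add(Function('N')(-5, -3), Function('Q')(6))) = Mul(-123, Add(-7, Add(2, Mul(Rational(1, 2), 6)))) = Mul(-123, Add(-7, Add(2, 3))) = Mul(-123, Add(-7, 5)) = Mul(-123, -2) = 246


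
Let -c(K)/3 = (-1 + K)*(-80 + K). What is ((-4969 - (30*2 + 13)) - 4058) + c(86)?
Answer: -10630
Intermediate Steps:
c(K) = -3*(-1 + K)*(-80 + K)
((-4969 - (30*2 + 13)) - 4058) + c(86) = ((-4969 - (30*2 + 13)) - 4058) + (-240 - 3*86² + 243*86) = ((-4969 - (60 + 13)) - 4058) + (-240 - 3*7396 + 20898) = ((-4969 - 1*73) - 4058) + (-240 - 22188 + 20898) = ((-4969 - 73) - 4058) - 1530 = (-5042 - 4058) - 1530 = -9100 - 1530 = -10630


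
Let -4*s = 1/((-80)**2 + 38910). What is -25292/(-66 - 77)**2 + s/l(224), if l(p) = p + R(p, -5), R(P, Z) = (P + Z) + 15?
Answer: -2099436333089/1697428956080 ≈ -1.2368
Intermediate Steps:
R(P, Z) = 15 + P + Z
l(p) = 10 + 2*p (l(p) = p + (15 + p - 5) = p + (10 + p) = 10 + 2*p)
s = -1/181240 (s = -1/(4*((-80)**2 + 38910)) = -1/(4*(6400 + 38910)) = -1/4/45310 = -1/4*1/45310 = -1/181240 ≈ -5.5175e-6)
-25292/(-66 - 77)**2 + s/l(224) = -25292/(-66 - 77)**2 - 1/(181240*(10 + 2*224)) = -25292/((-143)**2) - 1/(181240*(10 + 448)) = -25292/20449 - 1/181240/458 = -25292*1/20449 - 1/181240*1/458 = -25292/20449 - 1/83007920 = -2099436333089/1697428956080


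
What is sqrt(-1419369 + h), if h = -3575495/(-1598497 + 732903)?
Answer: I*sqrt(1063463347874241454)/865594 ≈ 1191.4*I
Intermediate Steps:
h = 3575495/865594 (h = -3575495/(-865594) = -3575495*(-1/865594) = 3575495/865594 ≈ 4.1307)
sqrt(-1419369 + h) = sqrt(-1419369 + 3575495/865594) = sqrt(-1228593714691/865594) = I*sqrt(1063463347874241454)/865594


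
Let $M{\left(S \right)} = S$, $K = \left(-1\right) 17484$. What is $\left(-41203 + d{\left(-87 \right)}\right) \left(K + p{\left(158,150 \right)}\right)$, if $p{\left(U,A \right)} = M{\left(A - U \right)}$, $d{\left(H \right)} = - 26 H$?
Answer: $681155972$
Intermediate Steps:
$K = -17484$
$p{\left(U,A \right)} = A - U$
$\left(-41203 + d{\left(-87 \right)}\right) \left(K + p{\left(158,150 \right)}\right) = \left(-41203 - -2262\right) \left(-17484 + \left(150 - 158\right)\right) = \left(-41203 + 2262\right) \left(-17484 + \left(150 - 158\right)\right) = - 38941 \left(-17484 - 8\right) = \left(-38941\right) \left(-17492\right) = 681155972$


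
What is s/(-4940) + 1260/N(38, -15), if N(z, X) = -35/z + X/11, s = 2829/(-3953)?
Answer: -2056981907181/3729813620 ≈ -551.50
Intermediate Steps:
s = -2829/3953 (s = 2829*(-1/3953) = -2829/3953 ≈ -0.71566)
N(z, X) = -35/z + X/11 (N(z, X) = -35/z + X*(1/11) = -35/z + X/11)
s/(-4940) + 1260/N(38, -15) = -2829/3953/(-4940) + 1260/(-35/38 + (1/11)*(-15)) = -2829/3953*(-1/4940) + 1260/(-35*1/38 - 15/11) = 2829/19527820 + 1260/(-35/38 - 15/11) = 2829/19527820 + 1260/(-955/418) = 2829/19527820 + 1260*(-418/955) = 2829/19527820 - 105336/191 = -2056981907181/3729813620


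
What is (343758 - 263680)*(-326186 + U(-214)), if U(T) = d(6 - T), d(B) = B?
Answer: -26102705348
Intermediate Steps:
U(T) = 6 - T
(343758 - 263680)*(-326186 + U(-214)) = (343758 - 263680)*(-326186 + (6 - 1*(-214))) = 80078*(-326186 + (6 + 214)) = 80078*(-326186 + 220) = 80078*(-325966) = -26102705348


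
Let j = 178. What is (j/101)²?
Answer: 31684/10201 ≈ 3.1060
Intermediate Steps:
(j/101)² = (178/101)² = 31684/10201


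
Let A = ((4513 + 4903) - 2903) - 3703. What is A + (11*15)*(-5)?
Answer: 1985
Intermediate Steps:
A = 2810 (A = (9416 - 2903) - 3703 = 6513 - 3703 = 2810)
A + (11*15)*(-5) = 2810 + (11*15)*(-5) = 2810 + 165*(-5) = 2810 - 825 = 1985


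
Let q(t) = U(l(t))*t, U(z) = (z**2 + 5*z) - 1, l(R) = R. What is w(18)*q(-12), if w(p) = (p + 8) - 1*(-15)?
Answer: -40836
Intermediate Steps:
U(z) = -1 + z**2 + 5*z
q(t) = t*(-1 + t**2 + 5*t) (q(t) = (-1 + t**2 + 5*t)*t = t*(-1 + t**2 + 5*t))
w(p) = 23 + p (w(p) = (8 + p) + 15 = 23 + p)
w(18)*q(-12) = (23 + 18)*(-12*(-1 + (-12)**2 + 5*(-12))) = 41*(-12*(-1 + 144 - 60)) = 41*(-12*83) = 41*(-996) = -40836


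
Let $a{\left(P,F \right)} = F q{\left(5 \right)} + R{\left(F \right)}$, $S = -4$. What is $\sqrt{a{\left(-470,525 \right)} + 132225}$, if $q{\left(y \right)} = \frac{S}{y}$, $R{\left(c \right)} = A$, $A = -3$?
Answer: $\sqrt{131802} \approx 363.05$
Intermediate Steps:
$R{\left(c \right)} = -3$
$q{\left(y \right)} = - \frac{4}{y}$
$a{\left(P,F \right)} = -3 - \frac{4 F}{5}$ ($a{\left(P,F \right)} = F \left(- \frac{4}{5}\right) - 3 = - \frac{4 F}{5} - 3 = -3 - \frac{4 F}{5}$)
$\sqrt{a{\left(-470,525 \right)} + 132225} = \sqrt{\left(-3 - 420\right) + 132225} = \sqrt{-423 + 132225} = \sqrt{131802}$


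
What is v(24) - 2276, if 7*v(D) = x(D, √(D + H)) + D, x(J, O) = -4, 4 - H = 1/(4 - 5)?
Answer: -15912/7 ≈ -2273.1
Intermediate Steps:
H = 5 (H = 4 - 1/(4 - 5) = 4 - 1/(-1) = 4 - 1*(-1) = 4 + 1 = 5)
v(D) = -4/7 + D/7 (v(D) = (-4 + D)/7 = -4/7 + D/7)
v(24) - 2276 = (-4/7 + (⅐)*24) - 2276 = (-4/7 + 24/7) - 2276 = 20/7 - 2276 = -15912/7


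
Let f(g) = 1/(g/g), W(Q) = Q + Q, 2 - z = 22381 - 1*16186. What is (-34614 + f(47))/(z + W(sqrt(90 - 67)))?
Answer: 214358309/38353157 + 69226*sqrt(23)/38353157 ≈ 5.5977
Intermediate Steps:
z = -6193 (z = 2 - (22381 - 1*16186) = 2 - (22381 - 16186) = 2 - 1*6195 = 2 - 6195 = -6193)
W(Q) = 2*Q
f(g) = 1 (f(g) = 1/1 = 1)
(-34614 + f(47))/(z + W(sqrt(90 - 67))) = (-34614 + 1)/(-6193 + 2*sqrt(90 - 67)) = -34613/(-6193 + 2*sqrt(23))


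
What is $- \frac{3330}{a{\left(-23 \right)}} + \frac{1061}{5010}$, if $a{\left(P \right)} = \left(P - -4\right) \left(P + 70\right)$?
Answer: $\frac{17630773}{4473930} \approx 3.9408$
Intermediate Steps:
$a{\left(P \right)} = \left(4 + P\right) \left(70 + P\right)$ ($a{\left(P \right)} = \left(P + 4\right) \left(70 + P\right) = \left(4 + P\right) \left(70 + P\right)$)
$- \frac{3330}{a{\left(-23 \right)}} + \frac{1061}{5010} = - \frac{3330}{280 + \left(-23\right)^{2} + 74 \left(-23\right)} + \frac{1061}{5010} = - \frac{3330}{280 + 529 - 1702} + 1061 \cdot \frac{1}{5010} = - \frac{3330}{-893} + \frac{1061}{5010} = \left(-3330\right) \left(- \frac{1}{893}\right) + \frac{1061}{5010} = \frac{3330}{893} + \frac{1061}{5010} = \frac{17630773}{4473930}$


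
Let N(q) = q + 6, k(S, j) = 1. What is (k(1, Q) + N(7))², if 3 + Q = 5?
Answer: 196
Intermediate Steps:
Q = 2 (Q = -3 + 5 = 2)
N(q) = 6 + q
(k(1, Q) + N(7))² = (1 + (6 + 7))² = (1 + 13)² = 14² = 196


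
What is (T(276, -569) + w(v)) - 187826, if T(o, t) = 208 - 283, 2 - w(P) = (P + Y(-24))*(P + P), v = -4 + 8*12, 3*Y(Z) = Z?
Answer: -203355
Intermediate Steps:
Y(Z) = Z/3
v = 92 (v = -4 + 96 = 92)
w(P) = 2 - 2*P*(-8 + P) (w(P) = 2 - (P + (1/3)*(-24))*(P + P) = 2 - (P - 8)*2*P = 2 - (-8 + P)*2*P = 2 - 2*P*(-8 + P))
T(o, t) = -75
(T(276, -569) + w(v)) - 187826 = (-75 + (2 - 2*92**2 + 16*92)) - 187826 = (-75 + (2 - 2*8464 + 1472)) - 187826 = (-75 + (2 - 16928 + 1472)) - 187826 = (-75 - 15454) - 187826 = -15529 - 187826 = -203355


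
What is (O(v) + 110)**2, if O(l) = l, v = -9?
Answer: 10201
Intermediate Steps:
(O(v) + 110)**2 = (-9 + 110)**2 = 101**2 = 10201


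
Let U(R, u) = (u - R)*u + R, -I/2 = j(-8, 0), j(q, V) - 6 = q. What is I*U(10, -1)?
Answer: 84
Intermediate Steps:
j(q, V) = 6 + q
I = 4 (I = -2*(6 - 8) = -2*(-2) = 4)
U(R, u) = R + u*(u - R) (U(R, u) = u*(u - R) + R = R + u*(u - R))
I*U(10, -1) = 4*(10 + (-1)² - 1*10*(-1)) = 4*(10 + 1 + 10) = 4*21 = 84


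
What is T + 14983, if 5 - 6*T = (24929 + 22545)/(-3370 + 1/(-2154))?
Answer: 652706427839/43553886 ≈ 14986.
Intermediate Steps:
T = 138553901/43553886 (T = ⅚ - (24929 + 22545)/(6*(-3370 + 1/(-2154))) = ⅚ - 23737/(3*(-3370 - 1/2154)) = ⅚ - 23737/(3*(-7258981/2154)) = ⅚ - 23737*(-2154)/(3*7258981) = ⅚ - ⅙*(-102258996/7258981) = ⅚ + 17043166/7258981 = 138553901/43553886 ≈ 3.1812)
T + 14983 = 138553901/43553886 + 14983 = 652706427839/43553886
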